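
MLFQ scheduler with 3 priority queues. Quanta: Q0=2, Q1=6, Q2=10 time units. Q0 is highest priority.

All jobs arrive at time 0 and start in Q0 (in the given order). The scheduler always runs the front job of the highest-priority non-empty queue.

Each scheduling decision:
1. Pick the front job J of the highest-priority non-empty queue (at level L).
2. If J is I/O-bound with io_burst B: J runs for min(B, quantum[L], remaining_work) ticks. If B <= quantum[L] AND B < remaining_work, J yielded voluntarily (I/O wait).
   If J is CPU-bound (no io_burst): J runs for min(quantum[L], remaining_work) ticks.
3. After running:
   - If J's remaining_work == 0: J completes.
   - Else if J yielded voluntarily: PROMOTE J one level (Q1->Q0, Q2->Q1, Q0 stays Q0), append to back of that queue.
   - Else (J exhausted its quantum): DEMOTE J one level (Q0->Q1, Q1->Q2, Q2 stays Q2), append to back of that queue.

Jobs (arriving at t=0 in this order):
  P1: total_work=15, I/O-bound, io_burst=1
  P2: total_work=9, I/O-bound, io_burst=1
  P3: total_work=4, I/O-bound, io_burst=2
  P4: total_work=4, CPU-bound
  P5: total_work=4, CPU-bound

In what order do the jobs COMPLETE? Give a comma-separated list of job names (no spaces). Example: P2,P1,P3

Answer: P3,P2,P1,P4,P5

Derivation:
t=0-1: P1@Q0 runs 1, rem=14, I/O yield, promote→Q0. Q0=[P2,P3,P4,P5,P1] Q1=[] Q2=[]
t=1-2: P2@Q0 runs 1, rem=8, I/O yield, promote→Q0. Q0=[P3,P4,P5,P1,P2] Q1=[] Q2=[]
t=2-4: P3@Q0 runs 2, rem=2, I/O yield, promote→Q0. Q0=[P4,P5,P1,P2,P3] Q1=[] Q2=[]
t=4-6: P4@Q0 runs 2, rem=2, quantum used, demote→Q1. Q0=[P5,P1,P2,P3] Q1=[P4] Q2=[]
t=6-8: P5@Q0 runs 2, rem=2, quantum used, demote→Q1. Q0=[P1,P2,P3] Q1=[P4,P5] Q2=[]
t=8-9: P1@Q0 runs 1, rem=13, I/O yield, promote→Q0. Q0=[P2,P3,P1] Q1=[P4,P5] Q2=[]
t=9-10: P2@Q0 runs 1, rem=7, I/O yield, promote→Q0. Q0=[P3,P1,P2] Q1=[P4,P5] Q2=[]
t=10-12: P3@Q0 runs 2, rem=0, completes. Q0=[P1,P2] Q1=[P4,P5] Q2=[]
t=12-13: P1@Q0 runs 1, rem=12, I/O yield, promote→Q0. Q0=[P2,P1] Q1=[P4,P5] Q2=[]
t=13-14: P2@Q0 runs 1, rem=6, I/O yield, promote→Q0. Q0=[P1,P2] Q1=[P4,P5] Q2=[]
t=14-15: P1@Q0 runs 1, rem=11, I/O yield, promote→Q0. Q0=[P2,P1] Q1=[P4,P5] Q2=[]
t=15-16: P2@Q0 runs 1, rem=5, I/O yield, promote→Q0. Q0=[P1,P2] Q1=[P4,P5] Q2=[]
t=16-17: P1@Q0 runs 1, rem=10, I/O yield, promote→Q0. Q0=[P2,P1] Q1=[P4,P5] Q2=[]
t=17-18: P2@Q0 runs 1, rem=4, I/O yield, promote→Q0. Q0=[P1,P2] Q1=[P4,P5] Q2=[]
t=18-19: P1@Q0 runs 1, rem=9, I/O yield, promote→Q0. Q0=[P2,P1] Q1=[P4,P5] Q2=[]
t=19-20: P2@Q0 runs 1, rem=3, I/O yield, promote→Q0. Q0=[P1,P2] Q1=[P4,P5] Q2=[]
t=20-21: P1@Q0 runs 1, rem=8, I/O yield, promote→Q0. Q0=[P2,P1] Q1=[P4,P5] Q2=[]
t=21-22: P2@Q0 runs 1, rem=2, I/O yield, promote→Q0. Q0=[P1,P2] Q1=[P4,P5] Q2=[]
t=22-23: P1@Q0 runs 1, rem=7, I/O yield, promote→Q0. Q0=[P2,P1] Q1=[P4,P5] Q2=[]
t=23-24: P2@Q0 runs 1, rem=1, I/O yield, promote→Q0. Q0=[P1,P2] Q1=[P4,P5] Q2=[]
t=24-25: P1@Q0 runs 1, rem=6, I/O yield, promote→Q0. Q0=[P2,P1] Q1=[P4,P5] Q2=[]
t=25-26: P2@Q0 runs 1, rem=0, completes. Q0=[P1] Q1=[P4,P5] Q2=[]
t=26-27: P1@Q0 runs 1, rem=5, I/O yield, promote→Q0. Q0=[P1] Q1=[P4,P5] Q2=[]
t=27-28: P1@Q0 runs 1, rem=4, I/O yield, promote→Q0. Q0=[P1] Q1=[P4,P5] Q2=[]
t=28-29: P1@Q0 runs 1, rem=3, I/O yield, promote→Q0. Q0=[P1] Q1=[P4,P5] Q2=[]
t=29-30: P1@Q0 runs 1, rem=2, I/O yield, promote→Q0. Q0=[P1] Q1=[P4,P5] Q2=[]
t=30-31: P1@Q0 runs 1, rem=1, I/O yield, promote→Q0. Q0=[P1] Q1=[P4,P5] Q2=[]
t=31-32: P1@Q0 runs 1, rem=0, completes. Q0=[] Q1=[P4,P5] Q2=[]
t=32-34: P4@Q1 runs 2, rem=0, completes. Q0=[] Q1=[P5] Q2=[]
t=34-36: P5@Q1 runs 2, rem=0, completes. Q0=[] Q1=[] Q2=[]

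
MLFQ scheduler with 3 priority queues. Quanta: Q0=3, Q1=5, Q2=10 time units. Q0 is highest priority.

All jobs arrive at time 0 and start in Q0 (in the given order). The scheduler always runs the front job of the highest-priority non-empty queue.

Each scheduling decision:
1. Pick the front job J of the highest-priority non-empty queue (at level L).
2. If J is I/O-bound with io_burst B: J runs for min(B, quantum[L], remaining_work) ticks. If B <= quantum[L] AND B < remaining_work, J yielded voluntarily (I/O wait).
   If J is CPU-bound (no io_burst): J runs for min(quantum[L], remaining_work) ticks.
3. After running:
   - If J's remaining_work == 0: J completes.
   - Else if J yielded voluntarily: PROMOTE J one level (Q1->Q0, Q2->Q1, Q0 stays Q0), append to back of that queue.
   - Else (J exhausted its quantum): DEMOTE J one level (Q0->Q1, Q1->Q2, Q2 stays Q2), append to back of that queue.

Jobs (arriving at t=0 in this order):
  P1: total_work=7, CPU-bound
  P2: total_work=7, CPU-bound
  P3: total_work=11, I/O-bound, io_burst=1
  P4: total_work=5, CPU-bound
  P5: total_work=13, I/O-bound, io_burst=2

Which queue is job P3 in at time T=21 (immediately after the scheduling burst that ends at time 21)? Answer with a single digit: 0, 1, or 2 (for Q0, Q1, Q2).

t=0-3: P1@Q0 runs 3, rem=4, quantum used, demote→Q1. Q0=[P2,P3,P4,P5] Q1=[P1] Q2=[]
t=3-6: P2@Q0 runs 3, rem=4, quantum used, demote→Q1. Q0=[P3,P4,P5] Q1=[P1,P2] Q2=[]
t=6-7: P3@Q0 runs 1, rem=10, I/O yield, promote→Q0. Q0=[P4,P5,P3] Q1=[P1,P2] Q2=[]
t=7-10: P4@Q0 runs 3, rem=2, quantum used, demote→Q1. Q0=[P5,P3] Q1=[P1,P2,P4] Q2=[]
t=10-12: P5@Q0 runs 2, rem=11, I/O yield, promote→Q0. Q0=[P3,P5] Q1=[P1,P2,P4] Q2=[]
t=12-13: P3@Q0 runs 1, rem=9, I/O yield, promote→Q0. Q0=[P5,P3] Q1=[P1,P2,P4] Q2=[]
t=13-15: P5@Q0 runs 2, rem=9, I/O yield, promote→Q0. Q0=[P3,P5] Q1=[P1,P2,P4] Q2=[]
t=15-16: P3@Q0 runs 1, rem=8, I/O yield, promote→Q0. Q0=[P5,P3] Q1=[P1,P2,P4] Q2=[]
t=16-18: P5@Q0 runs 2, rem=7, I/O yield, promote→Q0. Q0=[P3,P5] Q1=[P1,P2,P4] Q2=[]
t=18-19: P3@Q0 runs 1, rem=7, I/O yield, promote→Q0. Q0=[P5,P3] Q1=[P1,P2,P4] Q2=[]
t=19-21: P5@Q0 runs 2, rem=5, I/O yield, promote→Q0. Q0=[P3,P5] Q1=[P1,P2,P4] Q2=[]
t=21-22: P3@Q0 runs 1, rem=6, I/O yield, promote→Q0. Q0=[P5,P3] Q1=[P1,P2,P4] Q2=[]
t=22-24: P5@Q0 runs 2, rem=3, I/O yield, promote→Q0. Q0=[P3,P5] Q1=[P1,P2,P4] Q2=[]
t=24-25: P3@Q0 runs 1, rem=5, I/O yield, promote→Q0. Q0=[P5,P3] Q1=[P1,P2,P4] Q2=[]
t=25-27: P5@Q0 runs 2, rem=1, I/O yield, promote→Q0. Q0=[P3,P5] Q1=[P1,P2,P4] Q2=[]
t=27-28: P3@Q0 runs 1, rem=4, I/O yield, promote→Q0. Q0=[P5,P3] Q1=[P1,P2,P4] Q2=[]
t=28-29: P5@Q0 runs 1, rem=0, completes. Q0=[P3] Q1=[P1,P2,P4] Q2=[]
t=29-30: P3@Q0 runs 1, rem=3, I/O yield, promote→Q0. Q0=[P3] Q1=[P1,P2,P4] Q2=[]
t=30-31: P3@Q0 runs 1, rem=2, I/O yield, promote→Q0. Q0=[P3] Q1=[P1,P2,P4] Q2=[]
t=31-32: P3@Q0 runs 1, rem=1, I/O yield, promote→Q0. Q0=[P3] Q1=[P1,P2,P4] Q2=[]
t=32-33: P3@Q0 runs 1, rem=0, completes. Q0=[] Q1=[P1,P2,P4] Q2=[]
t=33-37: P1@Q1 runs 4, rem=0, completes. Q0=[] Q1=[P2,P4] Q2=[]
t=37-41: P2@Q1 runs 4, rem=0, completes. Q0=[] Q1=[P4] Q2=[]
t=41-43: P4@Q1 runs 2, rem=0, completes. Q0=[] Q1=[] Q2=[]

Answer: 0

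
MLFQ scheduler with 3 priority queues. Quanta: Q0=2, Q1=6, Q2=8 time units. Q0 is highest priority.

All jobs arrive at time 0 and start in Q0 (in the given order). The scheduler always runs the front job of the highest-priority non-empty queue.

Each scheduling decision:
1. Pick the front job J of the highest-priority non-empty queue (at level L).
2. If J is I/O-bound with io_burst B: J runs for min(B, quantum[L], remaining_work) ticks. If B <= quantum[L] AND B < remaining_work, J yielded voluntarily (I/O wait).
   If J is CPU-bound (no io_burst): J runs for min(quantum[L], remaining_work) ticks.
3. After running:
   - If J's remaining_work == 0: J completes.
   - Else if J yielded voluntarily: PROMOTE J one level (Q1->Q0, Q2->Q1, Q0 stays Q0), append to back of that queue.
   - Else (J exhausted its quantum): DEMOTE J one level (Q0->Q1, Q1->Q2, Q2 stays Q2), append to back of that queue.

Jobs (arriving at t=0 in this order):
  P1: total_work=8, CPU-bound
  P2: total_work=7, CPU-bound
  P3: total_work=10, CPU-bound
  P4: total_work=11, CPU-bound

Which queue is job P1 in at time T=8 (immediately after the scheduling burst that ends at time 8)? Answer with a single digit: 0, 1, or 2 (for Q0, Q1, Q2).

Answer: 1

Derivation:
t=0-2: P1@Q0 runs 2, rem=6, quantum used, demote→Q1. Q0=[P2,P3,P4] Q1=[P1] Q2=[]
t=2-4: P2@Q0 runs 2, rem=5, quantum used, demote→Q1. Q0=[P3,P4] Q1=[P1,P2] Q2=[]
t=4-6: P3@Q0 runs 2, rem=8, quantum used, demote→Q1. Q0=[P4] Q1=[P1,P2,P3] Q2=[]
t=6-8: P4@Q0 runs 2, rem=9, quantum used, demote→Q1. Q0=[] Q1=[P1,P2,P3,P4] Q2=[]
t=8-14: P1@Q1 runs 6, rem=0, completes. Q0=[] Q1=[P2,P3,P4] Q2=[]
t=14-19: P2@Q1 runs 5, rem=0, completes. Q0=[] Q1=[P3,P4] Q2=[]
t=19-25: P3@Q1 runs 6, rem=2, quantum used, demote→Q2. Q0=[] Q1=[P4] Q2=[P3]
t=25-31: P4@Q1 runs 6, rem=3, quantum used, demote→Q2. Q0=[] Q1=[] Q2=[P3,P4]
t=31-33: P3@Q2 runs 2, rem=0, completes. Q0=[] Q1=[] Q2=[P4]
t=33-36: P4@Q2 runs 3, rem=0, completes. Q0=[] Q1=[] Q2=[]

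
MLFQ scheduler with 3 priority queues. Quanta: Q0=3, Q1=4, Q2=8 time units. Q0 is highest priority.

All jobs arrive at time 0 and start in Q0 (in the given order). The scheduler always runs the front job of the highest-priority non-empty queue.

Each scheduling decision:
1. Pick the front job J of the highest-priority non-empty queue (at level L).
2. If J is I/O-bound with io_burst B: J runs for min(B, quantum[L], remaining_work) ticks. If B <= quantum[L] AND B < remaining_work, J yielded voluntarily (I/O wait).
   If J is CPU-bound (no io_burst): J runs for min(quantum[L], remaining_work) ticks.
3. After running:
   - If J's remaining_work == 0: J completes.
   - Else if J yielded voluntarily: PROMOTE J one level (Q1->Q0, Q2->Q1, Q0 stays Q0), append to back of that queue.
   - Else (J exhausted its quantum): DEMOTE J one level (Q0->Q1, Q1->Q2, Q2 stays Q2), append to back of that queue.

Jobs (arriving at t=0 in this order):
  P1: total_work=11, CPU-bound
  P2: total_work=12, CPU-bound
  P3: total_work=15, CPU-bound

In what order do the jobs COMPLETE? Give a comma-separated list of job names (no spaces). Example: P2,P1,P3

t=0-3: P1@Q0 runs 3, rem=8, quantum used, demote→Q1. Q0=[P2,P3] Q1=[P1] Q2=[]
t=3-6: P2@Q0 runs 3, rem=9, quantum used, demote→Q1. Q0=[P3] Q1=[P1,P2] Q2=[]
t=6-9: P3@Q0 runs 3, rem=12, quantum used, demote→Q1. Q0=[] Q1=[P1,P2,P3] Q2=[]
t=9-13: P1@Q1 runs 4, rem=4, quantum used, demote→Q2. Q0=[] Q1=[P2,P3] Q2=[P1]
t=13-17: P2@Q1 runs 4, rem=5, quantum used, demote→Q2. Q0=[] Q1=[P3] Q2=[P1,P2]
t=17-21: P3@Q1 runs 4, rem=8, quantum used, demote→Q2. Q0=[] Q1=[] Q2=[P1,P2,P3]
t=21-25: P1@Q2 runs 4, rem=0, completes. Q0=[] Q1=[] Q2=[P2,P3]
t=25-30: P2@Q2 runs 5, rem=0, completes. Q0=[] Q1=[] Q2=[P3]
t=30-38: P3@Q2 runs 8, rem=0, completes. Q0=[] Q1=[] Q2=[]

Answer: P1,P2,P3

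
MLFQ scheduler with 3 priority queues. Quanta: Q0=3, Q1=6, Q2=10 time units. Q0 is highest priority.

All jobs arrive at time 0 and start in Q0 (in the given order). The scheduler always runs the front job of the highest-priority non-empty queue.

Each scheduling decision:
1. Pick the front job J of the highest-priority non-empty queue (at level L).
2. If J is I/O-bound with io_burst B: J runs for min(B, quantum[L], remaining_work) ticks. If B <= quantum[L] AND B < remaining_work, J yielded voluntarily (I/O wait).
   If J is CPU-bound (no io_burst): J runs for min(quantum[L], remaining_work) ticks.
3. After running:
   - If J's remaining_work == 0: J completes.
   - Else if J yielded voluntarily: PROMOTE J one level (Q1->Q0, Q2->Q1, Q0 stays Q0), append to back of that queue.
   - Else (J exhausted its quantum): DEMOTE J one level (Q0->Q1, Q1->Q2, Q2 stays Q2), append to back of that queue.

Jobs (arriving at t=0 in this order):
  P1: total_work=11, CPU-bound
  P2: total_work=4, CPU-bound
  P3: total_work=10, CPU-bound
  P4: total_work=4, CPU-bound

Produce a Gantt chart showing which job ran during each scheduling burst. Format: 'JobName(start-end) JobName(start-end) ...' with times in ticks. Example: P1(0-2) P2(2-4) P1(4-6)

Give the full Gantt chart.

t=0-3: P1@Q0 runs 3, rem=8, quantum used, demote→Q1. Q0=[P2,P3,P4] Q1=[P1] Q2=[]
t=3-6: P2@Q0 runs 3, rem=1, quantum used, demote→Q1. Q0=[P3,P4] Q1=[P1,P2] Q2=[]
t=6-9: P3@Q0 runs 3, rem=7, quantum used, demote→Q1. Q0=[P4] Q1=[P1,P2,P3] Q2=[]
t=9-12: P4@Q0 runs 3, rem=1, quantum used, demote→Q1. Q0=[] Q1=[P1,P2,P3,P4] Q2=[]
t=12-18: P1@Q1 runs 6, rem=2, quantum used, demote→Q2. Q0=[] Q1=[P2,P3,P4] Q2=[P1]
t=18-19: P2@Q1 runs 1, rem=0, completes. Q0=[] Q1=[P3,P4] Q2=[P1]
t=19-25: P3@Q1 runs 6, rem=1, quantum used, demote→Q2. Q0=[] Q1=[P4] Q2=[P1,P3]
t=25-26: P4@Q1 runs 1, rem=0, completes. Q0=[] Q1=[] Q2=[P1,P3]
t=26-28: P1@Q2 runs 2, rem=0, completes. Q0=[] Q1=[] Q2=[P3]
t=28-29: P3@Q2 runs 1, rem=0, completes. Q0=[] Q1=[] Q2=[]

Answer: P1(0-3) P2(3-6) P3(6-9) P4(9-12) P1(12-18) P2(18-19) P3(19-25) P4(25-26) P1(26-28) P3(28-29)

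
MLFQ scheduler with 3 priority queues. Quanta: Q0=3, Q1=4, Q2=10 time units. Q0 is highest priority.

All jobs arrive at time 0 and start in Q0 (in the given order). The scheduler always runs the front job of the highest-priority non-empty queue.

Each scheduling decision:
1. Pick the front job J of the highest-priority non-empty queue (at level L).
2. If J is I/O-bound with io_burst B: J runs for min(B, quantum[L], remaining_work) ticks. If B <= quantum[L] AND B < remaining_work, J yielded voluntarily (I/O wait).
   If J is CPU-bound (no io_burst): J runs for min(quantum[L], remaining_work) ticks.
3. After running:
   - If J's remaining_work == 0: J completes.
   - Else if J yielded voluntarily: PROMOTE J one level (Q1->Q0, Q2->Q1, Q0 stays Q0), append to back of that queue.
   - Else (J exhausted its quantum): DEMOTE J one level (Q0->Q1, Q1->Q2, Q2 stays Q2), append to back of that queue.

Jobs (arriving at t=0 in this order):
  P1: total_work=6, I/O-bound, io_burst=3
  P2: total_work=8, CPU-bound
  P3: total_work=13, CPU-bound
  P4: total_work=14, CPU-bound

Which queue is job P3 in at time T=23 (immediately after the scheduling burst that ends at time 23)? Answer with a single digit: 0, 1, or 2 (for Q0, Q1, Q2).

t=0-3: P1@Q0 runs 3, rem=3, I/O yield, promote→Q0. Q0=[P2,P3,P4,P1] Q1=[] Q2=[]
t=3-6: P2@Q0 runs 3, rem=5, quantum used, demote→Q1. Q0=[P3,P4,P1] Q1=[P2] Q2=[]
t=6-9: P3@Q0 runs 3, rem=10, quantum used, demote→Q1. Q0=[P4,P1] Q1=[P2,P3] Q2=[]
t=9-12: P4@Q0 runs 3, rem=11, quantum used, demote→Q1. Q0=[P1] Q1=[P2,P3,P4] Q2=[]
t=12-15: P1@Q0 runs 3, rem=0, completes. Q0=[] Q1=[P2,P3,P4] Q2=[]
t=15-19: P2@Q1 runs 4, rem=1, quantum used, demote→Q2. Q0=[] Q1=[P3,P4] Q2=[P2]
t=19-23: P3@Q1 runs 4, rem=6, quantum used, demote→Q2. Q0=[] Q1=[P4] Q2=[P2,P3]
t=23-27: P4@Q1 runs 4, rem=7, quantum used, demote→Q2. Q0=[] Q1=[] Q2=[P2,P3,P4]
t=27-28: P2@Q2 runs 1, rem=0, completes. Q0=[] Q1=[] Q2=[P3,P4]
t=28-34: P3@Q2 runs 6, rem=0, completes. Q0=[] Q1=[] Q2=[P4]
t=34-41: P4@Q2 runs 7, rem=0, completes. Q0=[] Q1=[] Q2=[]

Answer: 2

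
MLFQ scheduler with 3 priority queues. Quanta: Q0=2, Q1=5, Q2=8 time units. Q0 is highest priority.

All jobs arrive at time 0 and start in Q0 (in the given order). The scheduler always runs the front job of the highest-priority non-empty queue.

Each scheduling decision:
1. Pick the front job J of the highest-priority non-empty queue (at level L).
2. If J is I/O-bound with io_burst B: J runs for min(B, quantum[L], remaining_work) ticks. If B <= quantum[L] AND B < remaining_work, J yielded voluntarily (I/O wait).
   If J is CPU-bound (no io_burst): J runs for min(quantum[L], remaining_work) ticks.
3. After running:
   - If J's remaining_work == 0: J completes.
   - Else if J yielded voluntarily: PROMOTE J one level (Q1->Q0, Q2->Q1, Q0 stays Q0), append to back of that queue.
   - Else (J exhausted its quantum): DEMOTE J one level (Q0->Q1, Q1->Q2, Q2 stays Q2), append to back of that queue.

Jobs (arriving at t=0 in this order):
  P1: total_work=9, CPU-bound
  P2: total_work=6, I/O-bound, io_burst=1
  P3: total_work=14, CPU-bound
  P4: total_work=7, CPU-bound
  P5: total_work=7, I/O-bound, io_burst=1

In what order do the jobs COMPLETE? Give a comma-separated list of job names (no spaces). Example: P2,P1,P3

t=0-2: P1@Q0 runs 2, rem=7, quantum used, demote→Q1. Q0=[P2,P3,P4,P5] Q1=[P1] Q2=[]
t=2-3: P2@Q0 runs 1, rem=5, I/O yield, promote→Q0. Q0=[P3,P4,P5,P2] Q1=[P1] Q2=[]
t=3-5: P3@Q0 runs 2, rem=12, quantum used, demote→Q1. Q0=[P4,P5,P2] Q1=[P1,P3] Q2=[]
t=5-7: P4@Q0 runs 2, rem=5, quantum used, demote→Q1. Q0=[P5,P2] Q1=[P1,P3,P4] Q2=[]
t=7-8: P5@Q0 runs 1, rem=6, I/O yield, promote→Q0. Q0=[P2,P5] Q1=[P1,P3,P4] Q2=[]
t=8-9: P2@Q0 runs 1, rem=4, I/O yield, promote→Q0. Q0=[P5,P2] Q1=[P1,P3,P4] Q2=[]
t=9-10: P5@Q0 runs 1, rem=5, I/O yield, promote→Q0. Q0=[P2,P5] Q1=[P1,P3,P4] Q2=[]
t=10-11: P2@Q0 runs 1, rem=3, I/O yield, promote→Q0. Q0=[P5,P2] Q1=[P1,P3,P4] Q2=[]
t=11-12: P5@Q0 runs 1, rem=4, I/O yield, promote→Q0. Q0=[P2,P5] Q1=[P1,P3,P4] Q2=[]
t=12-13: P2@Q0 runs 1, rem=2, I/O yield, promote→Q0. Q0=[P5,P2] Q1=[P1,P3,P4] Q2=[]
t=13-14: P5@Q0 runs 1, rem=3, I/O yield, promote→Q0. Q0=[P2,P5] Q1=[P1,P3,P4] Q2=[]
t=14-15: P2@Q0 runs 1, rem=1, I/O yield, promote→Q0. Q0=[P5,P2] Q1=[P1,P3,P4] Q2=[]
t=15-16: P5@Q0 runs 1, rem=2, I/O yield, promote→Q0. Q0=[P2,P5] Q1=[P1,P3,P4] Q2=[]
t=16-17: P2@Q0 runs 1, rem=0, completes. Q0=[P5] Q1=[P1,P3,P4] Q2=[]
t=17-18: P5@Q0 runs 1, rem=1, I/O yield, promote→Q0. Q0=[P5] Q1=[P1,P3,P4] Q2=[]
t=18-19: P5@Q0 runs 1, rem=0, completes. Q0=[] Q1=[P1,P3,P4] Q2=[]
t=19-24: P1@Q1 runs 5, rem=2, quantum used, demote→Q2. Q0=[] Q1=[P3,P4] Q2=[P1]
t=24-29: P3@Q1 runs 5, rem=7, quantum used, demote→Q2. Q0=[] Q1=[P4] Q2=[P1,P3]
t=29-34: P4@Q1 runs 5, rem=0, completes. Q0=[] Q1=[] Q2=[P1,P3]
t=34-36: P1@Q2 runs 2, rem=0, completes. Q0=[] Q1=[] Q2=[P3]
t=36-43: P3@Q2 runs 7, rem=0, completes. Q0=[] Q1=[] Q2=[]

Answer: P2,P5,P4,P1,P3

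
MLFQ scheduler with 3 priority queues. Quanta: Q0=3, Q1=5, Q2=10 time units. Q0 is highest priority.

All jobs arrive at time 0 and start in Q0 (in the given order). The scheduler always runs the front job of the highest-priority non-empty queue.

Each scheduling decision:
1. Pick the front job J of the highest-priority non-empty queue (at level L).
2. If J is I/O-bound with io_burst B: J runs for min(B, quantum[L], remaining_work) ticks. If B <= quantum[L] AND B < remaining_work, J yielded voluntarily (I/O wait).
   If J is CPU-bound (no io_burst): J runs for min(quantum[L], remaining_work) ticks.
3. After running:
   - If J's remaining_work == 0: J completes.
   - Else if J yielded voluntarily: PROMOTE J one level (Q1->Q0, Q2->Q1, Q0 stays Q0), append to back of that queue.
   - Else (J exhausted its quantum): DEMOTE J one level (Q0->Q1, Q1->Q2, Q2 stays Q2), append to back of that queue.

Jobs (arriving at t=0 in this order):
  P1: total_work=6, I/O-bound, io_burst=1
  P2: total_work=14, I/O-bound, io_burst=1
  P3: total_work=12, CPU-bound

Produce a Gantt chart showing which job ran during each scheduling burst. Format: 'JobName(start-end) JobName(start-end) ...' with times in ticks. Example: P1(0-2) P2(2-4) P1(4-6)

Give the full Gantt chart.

Answer: P1(0-1) P2(1-2) P3(2-5) P1(5-6) P2(6-7) P1(7-8) P2(8-9) P1(9-10) P2(10-11) P1(11-12) P2(12-13) P1(13-14) P2(14-15) P2(15-16) P2(16-17) P2(17-18) P2(18-19) P2(19-20) P2(20-21) P2(21-22) P2(22-23) P3(23-28) P3(28-32)

Derivation:
t=0-1: P1@Q0 runs 1, rem=5, I/O yield, promote→Q0. Q0=[P2,P3,P1] Q1=[] Q2=[]
t=1-2: P2@Q0 runs 1, rem=13, I/O yield, promote→Q0. Q0=[P3,P1,P2] Q1=[] Q2=[]
t=2-5: P3@Q0 runs 3, rem=9, quantum used, demote→Q1. Q0=[P1,P2] Q1=[P3] Q2=[]
t=5-6: P1@Q0 runs 1, rem=4, I/O yield, promote→Q0. Q0=[P2,P1] Q1=[P3] Q2=[]
t=6-7: P2@Q0 runs 1, rem=12, I/O yield, promote→Q0. Q0=[P1,P2] Q1=[P3] Q2=[]
t=7-8: P1@Q0 runs 1, rem=3, I/O yield, promote→Q0. Q0=[P2,P1] Q1=[P3] Q2=[]
t=8-9: P2@Q0 runs 1, rem=11, I/O yield, promote→Q0. Q0=[P1,P2] Q1=[P3] Q2=[]
t=9-10: P1@Q0 runs 1, rem=2, I/O yield, promote→Q0. Q0=[P2,P1] Q1=[P3] Q2=[]
t=10-11: P2@Q0 runs 1, rem=10, I/O yield, promote→Q0. Q0=[P1,P2] Q1=[P3] Q2=[]
t=11-12: P1@Q0 runs 1, rem=1, I/O yield, promote→Q0. Q0=[P2,P1] Q1=[P3] Q2=[]
t=12-13: P2@Q0 runs 1, rem=9, I/O yield, promote→Q0. Q0=[P1,P2] Q1=[P3] Q2=[]
t=13-14: P1@Q0 runs 1, rem=0, completes. Q0=[P2] Q1=[P3] Q2=[]
t=14-15: P2@Q0 runs 1, rem=8, I/O yield, promote→Q0. Q0=[P2] Q1=[P3] Q2=[]
t=15-16: P2@Q0 runs 1, rem=7, I/O yield, promote→Q0. Q0=[P2] Q1=[P3] Q2=[]
t=16-17: P2@Q0 runs 1, rem=6, I/O yield, promote→Q0. Q0=[P2] Q1=[P3] Q2=[]
t=17-18: P2@Q0 runs 1, rem=5, I/O yield, promote→Q0. Q0=[P2] Q1=[P3] Q2=[]
t=18-19: P2@Q0 runs 1, rem=4, I/O yield, promote→Q0. Q0=[P2] Q1=[P3] Q2=[]
t=19-20: P2@Q0 runs 1, rem=3, I/O yield, promote→Q0. Q0=[P2] Q1=[P3] Q2=[]
t=20-21: P2@Q0 runs 1, rem=2, I/O yield, promote→Q0. Q0=[P2] Q1=[P3] Q2=[]
t=21-22: P2@Q0 runs 1, rem=1, I/O yield, promote→Q0. Q0=[P2] Q1=[P3] Q2=[]
t=22-23: P2@Q0 runs 1, rem=0, completes. Q0=[] Q1=[P3] Q2=[]
t=23-28: P3@Q1 runs 5, rem=4, quantum used, demote→Q2. Q0=[] Q1=[] Q2=[P3]
t=28-32: P3@Q2 runs 4, rem=0, completes. Q0=[] Q1=[] Q2=[]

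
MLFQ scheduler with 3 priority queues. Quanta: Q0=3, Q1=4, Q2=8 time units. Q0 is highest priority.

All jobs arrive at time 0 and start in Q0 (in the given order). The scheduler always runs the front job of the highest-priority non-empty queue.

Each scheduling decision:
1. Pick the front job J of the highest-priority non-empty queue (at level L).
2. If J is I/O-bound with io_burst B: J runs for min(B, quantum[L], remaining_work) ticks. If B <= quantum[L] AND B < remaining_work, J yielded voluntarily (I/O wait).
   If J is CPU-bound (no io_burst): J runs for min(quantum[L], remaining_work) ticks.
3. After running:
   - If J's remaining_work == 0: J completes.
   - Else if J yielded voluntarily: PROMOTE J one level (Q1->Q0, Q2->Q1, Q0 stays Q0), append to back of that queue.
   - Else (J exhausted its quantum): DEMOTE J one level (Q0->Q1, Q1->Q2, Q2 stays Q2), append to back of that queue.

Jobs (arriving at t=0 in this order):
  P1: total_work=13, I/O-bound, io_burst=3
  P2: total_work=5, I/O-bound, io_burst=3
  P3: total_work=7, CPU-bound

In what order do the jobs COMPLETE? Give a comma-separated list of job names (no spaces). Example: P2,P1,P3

t=0-3: P1@Q0 runs 3, rem=10, I/O yield, promote→Q0. Q0=[P2,P3,P1] Q1=[] Q2=[]
t=3-6: P2@Q0 runs 3, rem=2, I/O yield, promote→Q0. Q0=[P3,P1,P2] Q1=[] Q2=[]
t=6-9: P3@Q0 runs 3, rem=4, quantum used, demote→Q1. Q0=[P1,P2] Q1=[P3] Q2=[]
t=9-12: P1@Q0 runs 3, rem=7, I/O yield, promote→Q0. Q0=[P2,P1] Q1=[P3] Q2=[]
t=12-14: P2@Q0 runs 2, rem=0, completes. Q0=[P1] Q1=[P3] Q2=[]
t=14-17: P1@Q0 runs 3, rem=4, I/O yield, promote→Q0. Q0=[P1] Q1=[P3] Q2=[]
t=17-20: P1@Q0 runs 3, rem=1, I/O yield, promote→Q0. Q0=[P1] Q1=[P3] Q2=[]
t=20-21: P1@Q0 runs 1, rem=0, completes. Q0=[] Q1=[P3] Q2=[]
t=21-25: P3@Q1 runs 4, rem=0, completes. Q0=[] Q1=[] Q2=[]

Answer: P2,P1,P3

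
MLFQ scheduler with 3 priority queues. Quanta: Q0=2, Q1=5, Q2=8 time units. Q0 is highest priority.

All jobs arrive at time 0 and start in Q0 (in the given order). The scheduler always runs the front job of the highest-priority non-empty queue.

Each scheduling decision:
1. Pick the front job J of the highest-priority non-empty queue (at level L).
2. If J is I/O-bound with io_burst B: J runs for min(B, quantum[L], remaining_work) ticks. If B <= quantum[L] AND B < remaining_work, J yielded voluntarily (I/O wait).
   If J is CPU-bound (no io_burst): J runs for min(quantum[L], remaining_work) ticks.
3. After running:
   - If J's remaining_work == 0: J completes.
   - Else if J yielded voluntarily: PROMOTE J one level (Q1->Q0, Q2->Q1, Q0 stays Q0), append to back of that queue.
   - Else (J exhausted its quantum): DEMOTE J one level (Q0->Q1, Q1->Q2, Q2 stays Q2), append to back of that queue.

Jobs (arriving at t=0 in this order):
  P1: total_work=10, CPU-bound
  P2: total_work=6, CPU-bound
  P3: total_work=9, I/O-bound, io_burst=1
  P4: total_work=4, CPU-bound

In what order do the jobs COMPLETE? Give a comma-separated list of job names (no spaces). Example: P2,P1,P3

t=0-2: P1@Q0 runs 2, rem=8, quantum used, demote→Q1. Q0=[P2,P3,P4] Q1=[P1] Q2=[]
t=2-4: P2@Q0 runs 2, rem=4, quantum used, demote→Q1. Q0=[P3,P4] Q1=[P1,P2] Q2=[]
t=4-5: P3@Q0 runs 1, rem=8, I/O yield, promote→Q0. Q0=[P4,P3] Q1=[P1,P2] Q2=[]
t=5-7: P4@Q0 runs 2, rem=2, quantum used, demote→Q1. Q0=[P3] Q1=[P1,P2,P4] Q2=[]
t=7-8: P3@Q0 runs 1, rem=7, I/O yield, promote→Q0. Q0=[P3] Q1=[P1,P2,P4] Q2=[]
t=8-9: P3@Q0 runs 1, rem=6, I/O yield, promote→Q0. Q0=[P3] Q1=[P1,P2,P4] Q2=[]
t=9-10: P3@Q0 runs 1, rem=5, I/O yield, promote→Q0. Q0=[P3] Q1=[P1,P2,P4] Q2=[]
t=10-11: P3@Q0 runs 1, rem=4, I/O yield, promote→Q0. Q0=[P3] Q1=[P1,P2,P4] Q2=[]
t=11-12: P3@Q0 runs 1, rem=3, I/O yield, promote→Q0. Q0=[P3] Q1=[P1,P2,P4] Q2=[]
t=12-13: P3@Q0 runs 1, rem=2, I/O yield, promote→Q0. Q0=[P3] Q1=[P1,P2,P4] Q2=[]
t=13-14: P3@Q0 runs 1, rem=1, I/O yield, promote→Q0. Q0=[P3] Q1=[P1,P2,P4] Q2=[]
t=14-15: P3@Q0 runs 1, rem=0, completes. Q0=[] Q1=[P1,P2,P4] Q2=[]
t=15-20: P1@Q1 runs 5, rem=3, quantum used, demote→Q2. Q0=[] Q1=[P2,P4] Q2=[P1]
t=20-24: P2@Q1 runs 4, rem=0, completes. Q0=[] Q1=[P4] Q2=[P1]
t=24-26: P4@Q1 runs 2, rem=0, completes. Q0=[] Q1=[] Q2=[P1]
t=26-29: P1@Q2 runs 3, rem=0, completes. Q0=[] Q1=[] Q2=[]

Answer: P3,P2,P4,P1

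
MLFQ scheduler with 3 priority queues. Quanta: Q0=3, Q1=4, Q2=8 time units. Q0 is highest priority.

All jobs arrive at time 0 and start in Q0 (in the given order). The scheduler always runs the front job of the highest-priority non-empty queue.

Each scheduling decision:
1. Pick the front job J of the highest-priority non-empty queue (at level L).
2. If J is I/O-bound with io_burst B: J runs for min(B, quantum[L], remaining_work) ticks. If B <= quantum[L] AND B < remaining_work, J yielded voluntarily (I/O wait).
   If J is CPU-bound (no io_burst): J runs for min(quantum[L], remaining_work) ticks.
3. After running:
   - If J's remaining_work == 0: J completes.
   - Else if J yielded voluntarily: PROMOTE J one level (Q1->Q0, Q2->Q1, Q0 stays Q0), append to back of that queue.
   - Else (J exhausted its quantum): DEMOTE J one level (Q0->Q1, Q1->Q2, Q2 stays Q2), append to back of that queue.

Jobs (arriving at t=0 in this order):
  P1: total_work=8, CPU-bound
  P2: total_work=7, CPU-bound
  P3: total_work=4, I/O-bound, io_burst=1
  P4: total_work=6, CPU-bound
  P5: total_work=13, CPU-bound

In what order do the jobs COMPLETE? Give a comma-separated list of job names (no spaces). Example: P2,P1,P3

t=0-3: P1@Q0 runs 3, rem=5, quantum used, demote→Q1. Q0=[P2,P3,P4,P5] Q1=[P1] Q2=[]
t=3-6: P2@Q0 runs 3, rem=4, quantum used, demote→Q1. Q0=[P3,P4,P5] Q1=[P1,P2] Q2=[]
t=6-7: P3@Q0 runs 1, rem=3, I/O yield, promote→Q0. Q0=[P4,P5,P3] Q1=[P1,P2] Q2=[]
t=7-10: P4@Q0 runs 3, rem=3, quantum used, demote→Q1. Q0=[P5,P3] Q1=[P1,P2,P4] Q2=[]
t=10-13: P5@Q0 runs 3, rem=10, quantum used, demote→Q1. Q0=[P3] Q1=[P1,P2,P4,P5] Q2=[]
t=13-14: P3@Q0 runs 1, rem=2, I/O yield, promote→Q0. Q0=[P3] Q1=[P1,P2,P4,P5] Q2=[]
t=14-15: P3@Q0 runs 1, rem=1, I/O yield, promote→Q0. Q0=[P3] Q1=[P1,P2,P4,P5] Q2=[]
t=15-16: P3@Q0 runs 1, rem=0, completes. Q0=[] Q1=[P1,P2,P4,P5] Q2=[]
t=16-20: P1@Q1 runs 4, rem=1, quantum used, demote→Q2. Q0=[] Q1=[P2,P4,P5] Q2=[P1]
t=20-24: P2@Q1 runs 4, rem=0, completes. Q0=[] Q1=[P4,P5] Q2=[P1]
t=24-27: P4@Q1 runs 3, rem=0, completes. Q0=[] Q1=[P5] Q2=[P1]
t=27-31: P5@Q1 runs 4, rem=6, quantum used, demote→Q2. Q0=[] Q1=[] Q2=[P1,P5]
t=31-32: P1@Q2 runs 1, rem=0, completes. Q0=[] Q1=[] Q2=[P5]
t=32-38: P5@Q2 runs 6, rem=0, completes. Q0=[] Q1=[] Q2=[]

Answer: P3,P2,P4,P1,P5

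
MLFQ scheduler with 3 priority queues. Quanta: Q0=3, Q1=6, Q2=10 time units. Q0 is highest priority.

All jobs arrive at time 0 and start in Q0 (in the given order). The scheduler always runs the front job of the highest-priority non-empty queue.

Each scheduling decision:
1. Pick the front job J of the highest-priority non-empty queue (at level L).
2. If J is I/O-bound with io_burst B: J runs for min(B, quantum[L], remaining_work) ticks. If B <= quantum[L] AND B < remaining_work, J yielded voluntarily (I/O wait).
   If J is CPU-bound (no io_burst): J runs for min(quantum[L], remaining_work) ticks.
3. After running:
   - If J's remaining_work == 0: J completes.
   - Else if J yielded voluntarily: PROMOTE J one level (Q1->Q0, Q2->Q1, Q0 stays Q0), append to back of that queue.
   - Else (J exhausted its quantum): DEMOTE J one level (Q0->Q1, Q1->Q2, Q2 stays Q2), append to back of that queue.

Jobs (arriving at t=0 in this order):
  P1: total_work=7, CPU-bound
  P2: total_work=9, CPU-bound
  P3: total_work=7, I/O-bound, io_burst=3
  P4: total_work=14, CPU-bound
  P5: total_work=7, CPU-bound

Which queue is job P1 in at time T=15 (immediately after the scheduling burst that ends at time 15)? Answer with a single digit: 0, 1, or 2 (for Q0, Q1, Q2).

Answer: 1

Derivation:
t=0-3: P1@Q0 runs 3, rem=4, quantum used, demote→Q1. Q0=[P2,P3,P4,P5] Q1=[P1] Q2=[]
t=3-6: P2@Q0 runs 3, rem=6, quantum used, demote→Q1. Q0=[P3,P4,P5] Q1=[P1,P2] Q2=[]
t=6-9: P3@Q0 runs 3, rem=4, I/O yield, promote→Q0. Q0=[P4,P5,P3] Q1=[P1,P2] Q2=[]
t=9-12: P4@Q0 runs 3, rem=11, quantum used, demote→Q1. Q0=[P5,P3] Q1=[P1,P2,P4] Q2=[]
t=12-15: P5@Q0 runs 3, rem=4, quantum used, demote→Q1. Q0=[P3] Q1=[P1,P2,P4,P5] Q2=[]
t=15-18: P3@Q0 runs 3, rem=1, I/O yield, promote→Q0. Q0=[P3] Q1=[P1,P2,P4,P5] Q2=[]
t=18-19: P3@Q0 runs 1, rem=0, completes. Q0=[] Q1=[P1,P2,P4,P5] Q2=[]
t=19-23: P1@Q1 runs 4, rem=0, completes. Q0=[] Q1=[P2,P4,P5] Q2=[]
t=23-29: P2@Q1 runs 6, rem=0, completes. Q0=[] Q1=[P4,P5] Q2=[]
t=29-35: P4@Q1 runs 6, rem=5, quantum used, demote→Q2. Q0=[] Q1=[P5] Q2=[P4]
t=35-39: P5@Q1 runs 4, rem=0, completes. Q0=[] Q1=[] Q2=[P4]
t=39-44: P4@Q2 runs 5, rem=0, completes. Q0=[] Q1=[] Q2=[]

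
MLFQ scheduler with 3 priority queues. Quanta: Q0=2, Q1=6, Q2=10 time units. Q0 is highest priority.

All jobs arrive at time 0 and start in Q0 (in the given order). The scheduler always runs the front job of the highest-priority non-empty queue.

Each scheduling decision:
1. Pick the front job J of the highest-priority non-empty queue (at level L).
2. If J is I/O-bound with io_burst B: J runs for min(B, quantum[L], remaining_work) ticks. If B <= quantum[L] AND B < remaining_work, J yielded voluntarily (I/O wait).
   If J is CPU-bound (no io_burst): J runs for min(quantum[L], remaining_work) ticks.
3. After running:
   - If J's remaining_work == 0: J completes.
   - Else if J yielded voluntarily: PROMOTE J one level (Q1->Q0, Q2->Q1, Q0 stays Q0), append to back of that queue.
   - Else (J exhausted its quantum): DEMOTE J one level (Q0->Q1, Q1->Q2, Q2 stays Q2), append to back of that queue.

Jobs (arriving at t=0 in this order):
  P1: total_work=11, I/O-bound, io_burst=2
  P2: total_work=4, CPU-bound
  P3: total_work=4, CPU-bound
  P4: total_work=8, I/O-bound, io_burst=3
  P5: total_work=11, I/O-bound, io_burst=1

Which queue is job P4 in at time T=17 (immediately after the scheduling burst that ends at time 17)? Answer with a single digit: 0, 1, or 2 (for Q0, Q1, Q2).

Answer: 1

Derivation:
t=0-2: P1@Q0 runs 2, rem=9, I/O yield, promote→Q0. Q0=[P2,P3,P4,P5,P1] Q1=[] Q2=[]
t=2-4: P2@Q0 runs 2, rem=2, quantum used, demote→Q1. Q0=[P3,P4,P5,P1] Q1=[P2] Q2=[]
t=4-6: P3@Q0 runs 2, rem=2, quantum used, demote→Q1. Q0=[P4,P5,P1] Q1=[P2,P3] Q2=[]
t=6-8: P4@Q0 runs 2, rem=6, quantum used, demote→Q1. Q0=[P5,P1] Q1=[P2,P3,P4] Q2=[]
t=8-9: P5@Q0 runs 1, rem=10, I/O yield, promote→Q0. Q0=[P1,P5] Q1=[P2,P3,P4] Q2=[]
t=9-11: P1@Q0 runs 2, rem=7, I/O yield, promote→Q0. Q0=[P5,P1] Q1=[P2,P3,P4] Q2=[]
t=11-12: P5@Q0 runs 1, rem=9, I/O yield, promote→Q0. Q0=[P1,P5] Q1=[P2,P3,P4] Q2=[]
t=12-14: P1@Q0 runs 2, rem=5, I/O yield, promote→Q0. Q0=[P5,P1] Q1=[P2,P3,P4] Q2=[]
t=14-15: P5@Q0 runs 1, rem=8, I/O yield, promote→Q0. Q0=[P1,P5] Q1=[P2,P3,P4] Q2=[]
t=15-17: P1@Q0 runs 2, rem=3, I/O yield, promote→Q0. Q0=[P5,P1] Q1=[P2,P3,P4] Q2=[]
t=17-18: P5@Q0 runs 1, rem=7, I/O yield, promote→Q0. Q0=[P1,P5] Q1=[P2,P3,P4] Q2=[]
t=18-20: P1@Q0 runs 2, rem=1, I/O yield, promote→Q0. Q0=[P5,P1] Q1=[P2,P3,P4] Q2=[]
t=20-21: P5@Q0 runs 1, rem=6, I/O yield, promote→Q0. Q0=[P1,P5] Q1=[P2,P3,P4] Q2=[]
t=21-22: P1@Q0 runs 1, rem=0, completes. Q0=[P5] Q1=[P2,P3,P4] Q2=[]
t=22-23: P5@Q0 runs 1, rem=5, I/O yield, promote→Q0. Q0=[P5] Q1=[P2,P3,P4] Q2=[]
t=23-24: P5@Q0 runs 1, rem=4, I/O yield, promote→Q0. Q0=[P5] Q1=[P2,P3,P4] Q2=[]
t=24-25: P5@Q0 runs 1, rem=3, I/O yield, promote→Q0. Q0=[P5] Q1=[P2,P3,P4] Q2=[]
t=25-26: P5@Q0 runs 1, rem=2, I/O yield, promote→Q0. Q0=[P5] Q1=[P2,P3,P4] Q2=[]
t=26-27: P5@Q0 runs 1, rem=1, I/O yield, promote→Q0. Q0=[P5] Q1=[P2,P3,P4] Q2=[]
t=27-28: P5@Q0 runs 1, rem=0, completes. Q0=[] Q1=[P2,P3,P4] Q2=[]
t=28-30: P2@Q1 runs 2, rem=0, completes. Q0=[] Q1=[P3,P4] Q2=[]
t=30-32: P3@Q1 runs 2, rem=0, completes. Q0=[] Q1=[P4] Q2=[]
t=32-35: P4@Q1 runs 3, rem=3, I/O yield, promote→Q0. Q0=[P4] Q1=[] Q2=[]
t=35-37: P4@Q0 runs 2, rem=1, quantum used, demote→Q1. Q0=[] Q1=[P4] Q2=[]
t=37-38: P4@Q1 runs 1, rem=0, completes. Q0=[] Q1=[] Q2=[]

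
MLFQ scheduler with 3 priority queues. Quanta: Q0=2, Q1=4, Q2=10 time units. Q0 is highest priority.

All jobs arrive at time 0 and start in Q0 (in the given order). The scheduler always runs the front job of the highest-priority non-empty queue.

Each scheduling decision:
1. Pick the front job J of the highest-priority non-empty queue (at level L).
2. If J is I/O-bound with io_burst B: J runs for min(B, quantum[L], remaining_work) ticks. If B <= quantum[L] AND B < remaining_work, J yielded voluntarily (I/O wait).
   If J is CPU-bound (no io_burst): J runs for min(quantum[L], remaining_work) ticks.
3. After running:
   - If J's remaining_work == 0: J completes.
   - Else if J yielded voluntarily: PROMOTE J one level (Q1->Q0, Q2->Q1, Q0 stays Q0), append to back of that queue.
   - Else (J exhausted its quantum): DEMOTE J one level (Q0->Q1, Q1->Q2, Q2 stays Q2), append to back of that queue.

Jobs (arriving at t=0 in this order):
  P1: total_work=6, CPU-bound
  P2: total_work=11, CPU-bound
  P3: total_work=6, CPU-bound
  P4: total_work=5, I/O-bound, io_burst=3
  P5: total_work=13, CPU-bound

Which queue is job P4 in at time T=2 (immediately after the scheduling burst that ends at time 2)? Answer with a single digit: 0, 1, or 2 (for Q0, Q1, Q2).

Answer: 0

Derivation:
t=0-2: P1@Q0 runs 2, rem=4, quantum used, demote→Q1. Q0=[P2,P3,P4,P5] Q1=[P1] Q2=[]
t=2-4: P2@Q0 runs 2, rem=9, quantum used, demote→Q1. Q0=[P3,P4,P5] Q1=[P1,P2] Q2=[]
t=4-6: P3@Q0 runs 2, rem=4, quantum used, demote→Q1. Q0=[P4,P5] Q1=[P1,P2,P3] Q2=[]
t=6-8: P4@Q0 runs 2, rem=3, quantum used, demote→Q1. Q0=[P5] Q1=[P1,P2,P3,P4] Q2=[]
t=8-10: P5@Q0 runs 2, rem=11, quantum used, demote→Q1. Q0=[] Q1=[P1,P2,P3,P4,P5] Q2=[]
t=10-14: P1@Q1 runs 4, rem=0, completes. Q0=[] Q1=[P2,P3,P4,P5] Q2=[]
t=14-18: P2@Q1 runs 4, rem=5, quantum used, demote→Q2. Q0=[] Q1=[P3,P4,P5] Q2=[P2]
t=18-22: P3@Q1 runs 4, rem=0, completes. Q0=[] Q1=[P4,P5] Q2=[P2]
t=22-25: P4@Q1 runs 3, rem=0, completes. Q0=[] Q1=[P5] Q2=[P2]
t=25-29: P5@Q1 runs 4, rem=7, quantum used, demote→Q2. Q0=[] Q1=[] Q2=[P2,P5]
t=29-34: P2@Q2 runs 5, rem=0, completes. Q0=[] Q1=[] Q2=[P5]
t=34-41: P5@Q2 runs 7, rem=0, completes. Q0=[] Q1=[] Q2=[]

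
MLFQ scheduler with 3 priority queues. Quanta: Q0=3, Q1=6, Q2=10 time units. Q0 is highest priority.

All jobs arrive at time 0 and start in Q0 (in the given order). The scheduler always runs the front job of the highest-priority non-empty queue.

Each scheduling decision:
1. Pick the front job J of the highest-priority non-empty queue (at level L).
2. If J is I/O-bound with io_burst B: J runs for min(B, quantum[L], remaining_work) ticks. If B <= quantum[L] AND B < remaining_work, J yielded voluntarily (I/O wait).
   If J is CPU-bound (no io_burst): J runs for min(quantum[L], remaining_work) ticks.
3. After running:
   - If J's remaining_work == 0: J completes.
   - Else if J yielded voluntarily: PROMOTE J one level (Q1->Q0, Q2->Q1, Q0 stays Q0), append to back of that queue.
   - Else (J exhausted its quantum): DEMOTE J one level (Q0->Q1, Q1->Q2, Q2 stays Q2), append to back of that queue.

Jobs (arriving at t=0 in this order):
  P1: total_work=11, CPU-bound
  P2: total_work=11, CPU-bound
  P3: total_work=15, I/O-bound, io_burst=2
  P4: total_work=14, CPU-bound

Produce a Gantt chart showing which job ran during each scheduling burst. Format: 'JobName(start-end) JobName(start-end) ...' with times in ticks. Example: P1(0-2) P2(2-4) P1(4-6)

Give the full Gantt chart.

t=0-3: P1@Q0 runs 3, rem=8, quantum used, demote→Q1. Q0=[P2,P3,P4] Q1=[P1] Q2=[]
t=3-6: P2@Q0 runs 3, rem=8, quantum used, demote→Q1. Q0=[P3,P4] Q1=[P1,P2] Q2=[]
t=6-8: P3@Q0 runs 2, rem=13, I/O yield, promote→Q0. Q0=[P4,P3] Q1=[P1,P2] Q2=[]
t=8-11: P4@Q0 runs 3, rem=11, quantum used, demote→Q1. Q0=[P3] Q1=[P1,P2,P4] Q2=[]
t=11-13: P3@Q0 runs 2, rem=11, I/O yield, promote→Q0. Q0=[P3] Q1=[P1,P2,P4] Q2=[]
t=13-15: P3@Q0 runs 2, rem=9, I/O yield, promote→Q0. Q0=[P3] Q1=[P1,P2,P4] Q2=[]
t=15-17: P3@Q0 runs 2, rem=7, I/O yield, promote→Q0. Q0=[P3] Q1=[P1,P2,P4] Q2=[]
t=17-19: P3@Q0 runs 2, rem=5, I/O yield, promote→Q0. Q0=[P3] Q1=[P1,P2,P4] Q2=[]
t=19-21: P3@Q0 runs 2, rem=3, I/O yield, promote→Q0. Q0=[P3] Q1=[P1,P2,P4] Q2=[]
t=21-23: P3@Q0 runs 2, rem=1, I/O yield, promote→Q0. Q0=[P3] Q1=[P1,P2,P4] Q2=[]
t=23-24: P3@Q0 runs 1, rem=0, completes. Q0=[] Q1=[P1,P2,P4] Q2=[]
t=24-30: P1@Q1 runs 6, rem=2, quantum used, demote→Q2. Q0=[] Q1=[P2,P4] Q2=[P1]
t=30-36: P2@Q1 runs 6, rem=2, quantum used, demote→Q2. Q0=[] Q1=[P4] Q2=[P1,P2]
t=36-42: P4@Q1 runs 6, rem=5, quantum used, demote→Q2. Q0=[] Q1=[] Q2=[P1,P2,P4]
t=42-44: P1@Q2 runs 2, rem=0, completes. Q0=[] Q1=[] Q2=[P2,P4]
t=44-46: P2@Q2 runs 2, rem=0, completes. Q0=[] Q1=[] Q2=[P4]
t=46-51: P4@Q2 runs 5, rem=0, completes. Q0=[] Q1=[] Q2=[]

Answer: P1(0-3) P2(3-6) P3(6-8) P4(8-11) P3(11-13) P3(13-15) P3(15-17) P3(17-19) P3(19-21) P3(21-23) P3(23-24) P1(24-30) P2(30-36) P4(36-42) P1(42-44) P2(44-46) P4(46-51)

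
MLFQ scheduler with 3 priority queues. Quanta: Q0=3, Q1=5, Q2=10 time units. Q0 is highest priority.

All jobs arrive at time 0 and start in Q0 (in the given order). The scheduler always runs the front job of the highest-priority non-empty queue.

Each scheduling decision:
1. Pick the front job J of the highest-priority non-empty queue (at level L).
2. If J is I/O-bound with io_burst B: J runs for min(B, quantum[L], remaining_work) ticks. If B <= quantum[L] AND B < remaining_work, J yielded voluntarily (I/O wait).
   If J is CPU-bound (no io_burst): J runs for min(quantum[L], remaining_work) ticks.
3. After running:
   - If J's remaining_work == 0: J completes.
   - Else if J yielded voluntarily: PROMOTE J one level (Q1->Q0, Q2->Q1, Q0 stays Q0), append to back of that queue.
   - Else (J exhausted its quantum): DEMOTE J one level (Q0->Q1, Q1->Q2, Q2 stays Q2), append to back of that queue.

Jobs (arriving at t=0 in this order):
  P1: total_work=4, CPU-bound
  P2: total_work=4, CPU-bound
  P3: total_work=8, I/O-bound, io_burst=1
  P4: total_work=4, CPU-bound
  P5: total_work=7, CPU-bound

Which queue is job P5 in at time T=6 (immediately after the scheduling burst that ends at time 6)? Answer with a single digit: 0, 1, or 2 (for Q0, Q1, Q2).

Answer: 0

Derivation:
t=0-3: P1@Q0 runs 3, rem=1, quantum used, demote→Q1. Q0=[P2,P3,P4,P5] Q1=[P1] Q2=[]
t=3-6: P2@Q0 runs 3, rem=1, quantum used, demote→Q1. Q0=[P3,P4,P5] Q1=[P1,P2] Q2=[]
t=6-7: P3@Q0 runs 1, rem=7, I/O yield, promote→Q0. Q0=[P4,P5,P3] Q1=[P1,P2] Q2=[]
t=7-10: P4@Q0 runs 3, rem=1, quantum used, demote→Q1. Q0=[P5,P3] Q1=[P1,P2,P4] Q2=[]
t=10-13: P5@Q0 runs 3, rem=4, quantum used, demote→Q1. Q0=[P3] Q1=[P1,P2,P4,P5] Q2=[]
t=13-14: P3@Q0 runs 1, rem=6, I/O yield, promote→Q0. Q0=[P3] Q1=[P1,P2,P4,P5] Q2=[]
t=14-15: P3@Q0 runs 1, rem=5, I/O yield, promote→Q0. Q0=[P3] Q1=[P1,P2,P4,P5] Q2=[]
t=15-16: P3@Q0 runs 1, rem=4, I/O yield, promote→Q0. Q0=[P3] Q1=[P1,P2,P4,P5] Q2=[]
t=16-17: P3@Q0 runs 1, rem=3, I/O yield, promote→Q0. Q0=[P3] Q1=[P1,P2,P4,P5] Q2=[]
t=17-18: P3@Q0 runs 1, rem=2, I/O yield, promote→Q0. Q0=[P3] Q1=[P1,P2,P4,P5] Q2=[]
t=18-19: P3@Q0 runs 1, rem=1, I/O yield, promote→Q0. Q0=[P3] Q1=[P1,P2,P4,P5] Q2=[]
t=19-20: P3@Q0 runs 1, rem=0, completes. Q0=[] Q1=[P1,P2,P4,P5] Q2=[]
t=20-21: P1@Q1 runs 1, rem=0, completes. Q0=[] Q1=[P2,P4,P5] Q2=[]
t=21-22: P2@Q1 runs 1, rem=0, completes. Q0=[] Q1=[P4,P5] Q2=[]
t=22-23: P4@Q1 runs 1, rem=0, completes. Q0=[] Q1=[P5] Q2=[]
t=23-27: P5@Q1 runs 4, rem=0, completes. Q0=[] Q1=[] Q2=[]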